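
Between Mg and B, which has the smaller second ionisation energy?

Consider each +1 ion: Mg⁺ still has 1 valence electron; B⁺ still has 2 valence electrons.
All are still removing valence electrons, so compare the +1 ions as you would atoms: IE_2 generally rises across a period (higher Z_eff) and falls down a group (larger shell), subject to the usual subshell exceptions.
Valence configurations: Mg⁺ [Ne]3s¹, B⁺ [He]2s².
Approximate IE_2 values (kJ/mol): Mg 1451, B 2427.
Putting it together, IE_2: Mg < B.

Mg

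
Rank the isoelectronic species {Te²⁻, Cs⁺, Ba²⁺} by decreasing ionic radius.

All of these have 54 electrons, so size is governed by nuclear charge alone: the more protons, the stronger the pull on the same electron cloud, and the smaller the ion.
Nuclear charges: Ba²⁺ (Z=56), Cs⁺ (Z=55), Te²⁻ (Z=52).
Largest to smallest: Te²⁻ > Cs⁺ > Ba²⁺.

Te²⁻ > Cs⁺ > Ba²⁺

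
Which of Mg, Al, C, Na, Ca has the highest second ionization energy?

After 1 electron has been removed, what remains? Mg⁺ still has 1 valence electron; Al⁺ still has 2 valence electrons; C⁺ still has 3 valence electrons; Na⁺ is the bare [Ne] core; Ca⁺ still has 1 valence electron.
Core electrons are held far more tightly than valence electrons, so Na tops the IE_2 order.
Valence configurations: Mg⁺ [Ne]3s¹, Al⁺ [Ne]3s², C⁺ [He]2s²2p¹, Ca⁺ [Ar]4s¹.
The numbers (kJ/mol): Mg 1451, Al 1817, C 2353, Na 4562, Ca 1145.
Overall IE_2 order: Ca < Mg < Al < C < Na.

Na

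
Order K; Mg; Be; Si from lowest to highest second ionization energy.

Mg < Si < Be < K

Consider each +1 ion: K⁺ is the bare [Ar] core; Mg⁺ still has 1 valence electron; Be⁺ still has 1 valence electron; Si⁺ still has 3 valence electrons.
Breaking into a closed-shell core is much more expensive than removing a leftover valence electron — K has the largest IE_2 here.
Valence configurations: Mg⁺ [Ne]3s¹, Be⁺ [He]2s¹, Si⁺ [Ne]3s²3p¹.
Approximate IE_2 values (kJ/mol): K 3052, Mg 1451, Be 1757, Si 1577.
Overall IE_2 order: Mg < Si < Be < K.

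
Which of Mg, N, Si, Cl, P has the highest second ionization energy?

The second ionization energy removes an electron from the +1 ion. For each element: Mg⁺ still has 1 valence electron; N⁺ still has 4 valence electrons; Si⁺ still has 3 valence electrons; Cl⁺ still has 6 valence electrons; P⁺ still has 4 valence electrons.
All are still removing valence electrons, so compare the +1 ions as you would atoms: IE_2 generally rises across a period (higher Z_eff) and falls down a group (larger shell), subject to the usual subshell exceptions.
Valence configurations: Mg⁺ [Ne]3s¹, N⁺ [He]2s²2p², Si⁺ [Ne]3s²3p¹, Cl⁺ [Ne]3s²3p⁴, P⁺ [Ne]3s²3p².
Tabulated IE_2 (kJ/mol): Mg 1451, N 2856, Si 1577, Cl 2298, P 1907.
So the second ionization energies run Mg < Si < P < Cl < N.

N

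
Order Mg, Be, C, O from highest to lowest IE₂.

O > C > Be > Mg

After 1 electron has been removed, what remains? Mg⁺ still has 1 valence electron; Be⁺ still has 1 valence electron; C⁺ still has 3 valence electrons; O⁺ still has 5 valence electrons.
All are still removing valence electrons, so compare the +1 ions as you would atoms: IE_2 generally rises across a period (higher Z_eff) and falls down a group (larger shell), subject to the usual subshell exceptions.
Valence configurations: Mg⁺ [Ne]3s¹, Be⁺ [He]2s¹, C⁺ [He]2s²2p¹, O⁺ [He]2s²2p³.
Approximate IE_2 values (kJ/mol): Mg 1451, Be 1757, C 2353, O 3388.
Overall IE_2 order: Mg < Be < C < O.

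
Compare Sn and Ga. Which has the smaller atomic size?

Moving right in a period, electrons are added to the same shell under a stronger nuclear pull, so atoms get smaller; moving down, a new shell is opened and atoms get larger.
A diagonal step moves right (one effect) and down (the opposite effect) at once.
Sn > Ga: period and group pull opposite ways; the down-group shift dominates (140 vs 124 pm).
For reference (pm): Ga 124, Sn 140.
So Ga has the smaller atomic size (Ga < Sn).

Ga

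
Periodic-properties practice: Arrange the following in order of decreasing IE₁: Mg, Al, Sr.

Mg > Al > Sr

Mg is in period 3, group 2; Al is in period 3, group 13; Sr is in period 5, group 2.
First ionization energy rises across a period (greater Z_eff holds electrons more tightly) and falls down a group (valence electrons are farther from the nucleus).
Here both period and group differ, so the two effects have to be weighed against each other.
Al > Sr: both effects reinforce here, so Al is clearly the higher of the two.
Mg > Al: this pair runs against the simple trend — see the exception note.
Note the exception: Mg has a higher first ionization energy than Al, contrary to the simple trend — Al's single 3p electron is easier to remove than one from Mg's filled 3s².
Approximate values (kJ/mol): Mg 738, Al 578, Sr 550.
So from highest to lowest: Mg > Al > Sr.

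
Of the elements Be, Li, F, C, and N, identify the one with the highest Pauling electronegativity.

EN rises left→right (higher Z_eff, smaller atoms) and falls top→bottom (larger, more shielded atoms).
All lie in period 2, so electronegativity increases left to right.
The highest Pauling electronegativity among these belongs to F.

F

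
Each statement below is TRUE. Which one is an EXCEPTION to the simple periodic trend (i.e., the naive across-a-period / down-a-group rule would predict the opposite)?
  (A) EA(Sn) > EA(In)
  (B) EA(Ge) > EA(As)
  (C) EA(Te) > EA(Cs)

(B)

The general trend: electron affinity increases across a period and decreases down a group.
(A) Sn (period 5, group 14) vs In (period 5, group 13): the stated order agrees with the simple trend.
(B) Ge (period 4, group 14) vs As (period 4, group 15): the stated order contradicts the simple trend.
(C) Te (period 5, group 16) vs Cs (period 6, group 1): the stated order agrees with the simple trend.
The exception is (B): adding an electron to As's half-filled 4p³ is unfavourable, so Ge (4p²) has the more exothermic EA.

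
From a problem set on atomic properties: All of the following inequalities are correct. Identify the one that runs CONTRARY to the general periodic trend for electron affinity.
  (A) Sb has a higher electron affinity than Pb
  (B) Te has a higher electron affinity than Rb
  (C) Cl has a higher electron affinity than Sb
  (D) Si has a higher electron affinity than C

The general trend: electron affinity increases across a period and decreases down a group.
(A) Sb (period 5, group 15) vs Pb (period 6, group 14): the stated order agrees with the simple trend.
(B) Te (period 5, group 16) vs Rb (period 5, group 1): the stated order agrees with the simple trend.
(C) Cl (period 3, group 17) vs Sb (period 5, group 15): the stated order agrees with the simple trend.
(D) Si (period 3, group 14) vs C (period 2, group 14): the stated order contradicts the simple trend.
The exception is (D): Si's larger, more diffuse 3p orbitals accept an added electron slightly more readily than C's compact 2p.

(D)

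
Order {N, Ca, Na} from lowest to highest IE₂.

The second ionization energy removes an electron from the +1 ion. For each element: N⁺ still has 4 valence electrons; Ca⁺ still has 1 valence electron; Na⁺ is the bare [Ne] core.
Core electrons are held far more tightly than valence electrons, so Na tops the IE_2 order.
Valence configurations: N⁺ [He]2s²2p², Ca⁺ [Ar]4s¹.
Tabulated IE_2 (kJ/mol): N 2856, Ca 1145, Na 4562.
Hence IE_2: Ca < N < Na.

Ca < N < Na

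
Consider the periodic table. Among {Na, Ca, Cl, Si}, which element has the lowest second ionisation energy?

Consider each +1 ion: Na⁺ is the bare [Ne] core; Ca⁺ still has 1 valence electron; Cl⁺ still has 6 valence electrons; Si⁺ still has 3 valence electrons.
Pulling an electron out of a noble-gas core costs far more than removing a remaining valence electron, so Na sits at the high end of IE_2.
Valence configurations: Ca⁺ [Ar]4s¹, Cl⁺ [Ne]3s²3p⁴, Si⁺ [Ne]3s²3p¹.
Tabulated IE_2 (kJ/mol): Na 4562, Ca 1145, Cl 2298, Si 1577.
So the second ionization energies run Ca < Si < Cl < Na.

Ca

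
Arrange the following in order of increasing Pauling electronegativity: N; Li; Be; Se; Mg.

Li is in period 2, group 1; Be is in period 2, group 2; N is in period 2, group 15; Mg is in period 3, group 2; Se is in period 4, group 16.
Electronegativity increases across a period and decreases down a group, tracking effective nuclear charge and atomic size.
Neither a single period nor a single group — weigh both effects.
Mg > Li: period and group pull opposite ways; the across-period shift dominates (1.31 vs 0.98).
Be > Mg: Be sits above Mg in group 2, so the down-group effect alone puts Be higher.
Se > Be: the two effects oppose for this pair; the across-period effect wins (2.55 vs 1.57).
N > Se: period and group pull opposite ways; the down-group shift dominates (3.04 vs 2.55).
Approximate values (Pauling): Li 0.98, Be 1.57, N 3.04, Mg 1.31, Se 2.55.
So from lowest to highest: Li < Mg < Be < Se < N.

Li, Mg, Be, Se, N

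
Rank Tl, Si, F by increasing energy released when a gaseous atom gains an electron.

F is in period 2, group 17; Si is in period 3, group 14; Tl is in period 6, group 13.
Atoms with high Z_eff and room in the valence shell (especially the halogens) have the most exothermic electron affinities.
These span different periods and groups, so the two trends combine.
Si > Tl: both effects reinforce here, so Si is clearly the higher of the two.
F > Si: relative to Si, both the across-period and down-group shifts push F's electron affinity up.
For reference (kJ/mol): F 328, Si 134, Tl 19.
So from lowest to highest: Tl < Si < F.

Tl, Si, F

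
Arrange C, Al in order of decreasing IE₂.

After 1 electron has been removed, what remains? C⁺ still has 3 valence electrons; Al⁺ still has 2 valence electrons.
All are still removing valence electrons, so compare the +1 ions as you would atoms: IE_2 generally rises across a period (higher Z_eff) and falls down a group (larger shell), subject to the usual subshell exceptions.
Valence configurations: C⁺ [He]2s²2p¹, Al⁺ [Ne]3s².
Approximate IE_2 values (kJ/mol): C 2353, Al 1817.
Overall IE_2 order: Al < C.

C > Al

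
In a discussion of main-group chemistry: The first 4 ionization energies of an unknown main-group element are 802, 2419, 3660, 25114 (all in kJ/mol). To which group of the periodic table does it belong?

Look for the largest jump between consecutive ionization energies: IE4/IE3 ≈ 6.9, far larger than any earlier ratio.
That jump marks the point where a core electron is being removed. So the atom has 3 valence electrons.
A main-group element with 3 valence electrons is in group 13.

Group 13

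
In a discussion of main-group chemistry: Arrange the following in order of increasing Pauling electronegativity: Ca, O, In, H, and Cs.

H is in period 1, group 1; O is in period 2, group 16; Ca is in period 4, group 2; In is in period 5, group 13; Cs is in period 6, group 1.
EN rises left→right (higher Z_eff, smaller atoms) and falls top→bottom (larger, more shielded atoms).
Here both period and group differ, so the two effects have to be weighed against each other.
Ca > Cs: both effects reinforce here, so Ca is clearly the higher of the two.
In > Ca: period and group pull opposite ways; the across-period shift dominates (1.78 vs 1.00).
H > In: period and group pull opposite ways; the down-group shift dominates (2.20 vs 1.78).
O > H: the two effects oppose for this pair; the across-period effect wins (3.44 vs 2.20).
Tabulated electronegativity (Pauling): H 2.20, O 3.44, Ca 1.00, In 1.78, Cs 0.79.
So from lowest to highest: Cs < Ca < In < H < O.

Cs, Ca, In, H, O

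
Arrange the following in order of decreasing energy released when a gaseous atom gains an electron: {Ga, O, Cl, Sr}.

O is in period 2, group 16; Cl is in period 3, group 17; Ga is in period 4, group 13; Sr is in period 5, group 2.
Atoms with high Z_eff and room in the valence shell (especially the halogens) have the most exothermic electron affinities.
Neither a single period nor a single group — weigh both effects.
Ga > Sr: relative to Sr, both the across-period and down-group shifts push Ga's electron affinity up.
O > Ga: relative to Ga, both the across-period and down-group shifts push O's electron affinity up.
Cl > O: period and group pull opposite ways; the across-period shift dominates (349 vs 141 kJ/mol).
Approximate values (kJ/mol): O 141, Cl 349, Ga 29, Sr 5.
So from highest to lowest: Cl > O > Ga > Sr.

Cl > O > Ga > Sr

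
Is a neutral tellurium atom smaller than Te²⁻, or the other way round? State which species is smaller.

Te

Forming Te²⁻ adds 2 electrons to Te. More electron–electron repulsion in the same shell, with unchanged nuclear charge, lets the cloud expand.
An anion is larger than its parent atom: Te²⁻ > Te.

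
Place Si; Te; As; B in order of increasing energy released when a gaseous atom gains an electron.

B is in period 2, group 13; Si is in period 3, group 14; As is in period 4, group 15; Te is in period 5, group 16.
Atoms with high Z_eff and room in the valence shell (especially the halogens) have the most exothermic electron affinities.
A diagonal step moves right (one effect) and down (the opposite effect) at once.
As > B: the two effects oppose for this pair; the across-period effect wins (78 vs 27 kJ/mol).
Si > As: period and group pull opposite ways; the down-group shift dominates (134 vs 78 kJ/mol).
Te > Si: period and group pull opposite ways; the across-period shift dominates (190 vs 134 kJ/mol).
Tabulated electron affinity (kJ/mol): B 27, Si 134, As 78, Te 190.
So from lowest to highest: B < As < Si < Te.

B < As < Si < Te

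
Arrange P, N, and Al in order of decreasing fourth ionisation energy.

Al > N > P

The fourth ionization energy removes an electron from the +3 ion. For each element: P³⁺ still has 2 valence electrons; N³⁺ still has 2 valence electrons; Al³⁺ is the bare [Ne] core.
Breaking into a closed-shell core is much more expensive than removing a leftover valence electron — Al has the largest IE_4 here.
Valence configurations: P³⁺ [Ne]3s², N³⁺ [He]2s².
The numbers (kJ/mol): P 4964, N 7475, Al 11577.
Hence IE_4: P < N < Al.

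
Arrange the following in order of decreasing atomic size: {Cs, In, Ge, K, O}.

Cs, K, In, Ge, O

O is in period 2, group 16; K is in period 4, group 1; Ge is in period 4, group 14; In is in period 5, group 13; Cs is in period 6, group 1.
Moving right in a period, electrons are added to the same shell under a stronger nuclear pull, so atoms get smaller; moving down, a new shell is opened and atoms get larger.
These span different periods and groups, so the two trends combine.
Ge > O: relative to O, both the across-period and down-group shifts push Ge's atomic radius up.
In > Ge: relative to Ge, both the across-period and down-group shifts push In's atomic radius up.
K > In: period and group pull opposite ways; the across-period shift dominates (196 vs 142 pm).
Cs > K: Cs sits below K in group 1, so the down-group effect alone puts Cs larger.
For reference (pm): O 63, K 196, Ge 121, In 142, Cs 232.
So from largest to smallest: Cs > K > In > Ge > O.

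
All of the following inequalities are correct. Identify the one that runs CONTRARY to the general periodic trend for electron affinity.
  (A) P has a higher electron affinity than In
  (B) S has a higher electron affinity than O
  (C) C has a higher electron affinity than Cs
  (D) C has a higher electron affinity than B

The general trend: electron affinity increases across a period and decreases down a group.
(A) P (period 3, group 15) vs In (period 5, group 13): the stated order agrees with the simple trend.
(B) S (period 3, group 16) vs O (period 2, group 16): the stated order contradicts the simple trend.
(C) C (period 2, group 14) vs Cs (period 6, group 1): the stated order agrees with the simple trend.
(D) C (period 2, group 14) vs B (period 2, group 13): the stated order agrees with the simple trend.
The exception is (B): the compact 2p subshell of O repels the added electron more than S's larger 3p does.

(B)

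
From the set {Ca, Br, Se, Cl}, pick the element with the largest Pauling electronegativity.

Cl is in period 3, group 17; Ca is in period 4, group 2; Se is in period 4, group 16; Br is in period 4, group 17.
Electronegativity increases across a period and decreases down a group, tracking effective nuclear charge and atomic size.
Here both period and group differ, so the two effects have to be weighed against each other.
Se > Ca: both are in period 4; the period trend gives Se the larger value.
Br > Se: both are in period 4; the period trend gives Br the larger value.
Cl > Br: Cl sits above Br in group 17, so the down-group effect alone puts Cl higher.
For reference (Pauling): Cl 3.16, Ca 1.00, Se 2.55, Br 2.96.
The largest Pauling electronegativity among these belongs to Cl.

Cl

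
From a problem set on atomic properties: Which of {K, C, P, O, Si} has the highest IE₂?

O

Consider each +1 ion: K⁺ is the bare [Ar] core; C⁺ still has 3 valence electrons; P⁺ still has 4 valence electrons; O⁺ still has 5 valence electrons; Si⁺ still has 3 valence electrons.
Usually core removal costs more than valence removal, but here the competition is close: a tightly held n=2 valence electron can cost more to remove than an n=3 core electron, so the actual values have to decide it.
Valence configurations: C⁺ [He]2s²2p¹, P⁺ [Ne]3s²3p², O⁺ [He]2s²2p³, Si⁺ [Ne]3s²3p¹.
Approximate IE_2 values (kJ/mol): K 3052, C 2353, P 1907, O 3388, Si 1577.
Putting it together, IE_2: Si < P < C < K < O.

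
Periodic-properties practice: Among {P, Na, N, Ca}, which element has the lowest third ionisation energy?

P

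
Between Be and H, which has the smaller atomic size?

H

H is in period 1, group 1; Be is in period 2, group 2.
Moving right in a period, electrons are added to the same shell under a stronger nuclear pull, so atoms get smaller; moving down, a new shell is opened and atoms get larger.
These span different periods and groups, so the two trends combine.
Be > H: period and group pull opposite ways; the down-group shift dominates (102 vs 32 pm).
For reference (pm): H 32, Be 102.
So H has the smaller atomic size (H < Be).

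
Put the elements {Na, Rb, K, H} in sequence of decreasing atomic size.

H is in period 1, group 1; Na is in period 3, group 1; K is in period 4, group 1; Rb is in period 5, group 1.
Across a period the added protons contract the valence shell; down a group each new principal shell makes the atom larger.
All are in group 1, so atomic radius increases down the group.
So from largest to smallest: Rb > K > Na > H.

Rb > K > Na > H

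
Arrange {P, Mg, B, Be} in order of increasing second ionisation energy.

After 1 electron has been removed, what remains? P⁺ still has 4 valence electrons; Mg⁺ still has 1 valence electron; B⁺ still has 2 valence electrons; Be⁺ still has 1 valence electron.
All are still removing valence electrons, so compare the +1 ions as you would atoms: IE_2 generally rises across a period (higher Z_eff) and falls down a group (larger shell), subject to the usual subshell exceptions.
Valence configurations: P⁺ [Ne]3s²3p², Mg⁺ [Ne]3s¹, B⁺ [He]2s², Be⁺ [He]2s¹.
Tabulated IE_2 (kJ/mol): P 1907, Mg 1451, B 2427, Be 1757.
So the second ionization energies run Mg < Be < P < B.

Mg < Be < P < B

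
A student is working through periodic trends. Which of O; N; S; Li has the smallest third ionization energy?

S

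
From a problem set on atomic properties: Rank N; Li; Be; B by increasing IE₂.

Be < B < N < Li

IE_2 is the cost of taking one more electron from the +1 cation: N⁺ still has 4 valence electrons; Li⁺ is the bare [He] core; Be⁺ still has 1 valence electron; B⁺ still has 2 valence electrons.
Core electrons are held far more tightly than valence electrons, so Li tops the IE_2 order.
Valence configurations: N⁺ [He]2s²2p², Be⁺ [He]2s¹, B⁺ [He]2s².
Tabulated IE_2 (kJ/mol): N 2856, Li 7298, Be 1757, B 2427.
Putting it together, IE_2: Be < B < N < Li.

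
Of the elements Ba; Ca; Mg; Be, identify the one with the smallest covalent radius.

Be

Be is in period 2, group 2; Mg is in period 3, group 2; Ca is in period 4, group 2; Ba is in period 6, group 2.
Across a period the added protons contract the valence shell; down a group each new principal shell makes the atom larger.
All are in group 2, so atomic radius increases down the group.
The smallest covalent radius among these belongs to Be.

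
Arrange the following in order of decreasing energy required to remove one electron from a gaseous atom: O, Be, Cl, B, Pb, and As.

O > Cl > As > Be > B > Pb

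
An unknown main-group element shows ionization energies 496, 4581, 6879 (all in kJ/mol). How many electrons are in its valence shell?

1

Look for the largest jump between consecutive ionization energies: IE2/IE1 ≈ 9.2, far larger than any earlier ratio.
That jump marks the point where a core electron is being removed. So the atom has 1 valence electron.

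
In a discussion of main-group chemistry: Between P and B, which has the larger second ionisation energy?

Consider each +1 ion: P⁺ still has 4 valence electrons; B⁺ still has 2 valence electrons.
All are still removing valence electrons, so compare the +1 ions as you would atoms: IE_2 generally rises across a period (higher Z_eff) and falls down a group (larger shell), subject to the usual subshell exceptions.
Valence configurations: P⁺ [Ne]3s²3p², B⁺ [He]2s².
The numbers (kJ/mol): P 1907, B 2427.
Overall IE_2 order: P < B.

B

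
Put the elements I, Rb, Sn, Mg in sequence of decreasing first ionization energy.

I > Mg > Sn > Rb

Mg is in period 3, group 2; Rb is in period 5, group 1; Sn is in period 5, group 14; I is in period 5, group 17.
IE₁ increases left→right with effective nuclear charge and decreases top→bottom as the valence shell moves farther out.
These span different periods and groups, so the two trends combine.
Sn > Rb: Sn lies to the right of Rb in period 5, so the across-period effect alone puts Sn higher.
Mg > Sn: the two effects oppose for this pair; the down-group effect wins (738 vs 709 kJ/mol).
I > Mg: the two effects oppose for this pair; the across-period effect wins (1008 vs 738 kJ/mol).
Approximate values (kJ/mol): Mg 738, Rb 403, Sn 709, I 1008.
So from highest to lowest: I > Mg > Sn > Rb.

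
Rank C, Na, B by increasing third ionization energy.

Consider each +2 ion: C²⁺ still has 2 valence electrons; Na²⁺ is already 1 electron into the core; B²⁺ still has 1 valence electron.
Pulling an electron out of a noble-gas core costs far more than removing a remaining valence electron, so Na sits at the high end of IE_3.
Valence configurations: C²⁺ [He]2s², B²⁺ [He]2s¹.
The numbers (kJ/mol): C 4620, Na 6910, B 3660.
Overall IE_3 order: B < C < Na.

B, C, Na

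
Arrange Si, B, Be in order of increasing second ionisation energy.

Si < Be < B

Consider each +1 ion: Si⁺ still has 3 valence electrons; B⁺ still has 2 valence electrons; Be⁺ still has 1 valence electron.
All are still removing valence electrons, so compare the +1 ions as you would atoms: IE_2 generally rises across a period (higher Z_eff) and falls down a group (larger shell), subject to the usual subshell exceptions.
Valence configurations: Si⁺ [Ne]3s²3p¹, B⁺ [He]2s², Be⁺ [He]2s¹.
Tabulated IE_2 (kJ/mol): Si 1577, B 2427, Be 1757.
Overall IE_2 order: Si < Be < B.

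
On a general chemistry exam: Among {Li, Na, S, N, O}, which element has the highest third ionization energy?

Li

Consider each +2 ion: Li²⁺ is already 1 electron into the core; Na²⁺ is already 1 electron into the core; S²⁺ still has 4 valence electrons; N²⁺ still has 3 valence electrons; O²⁺ still has 4 valence electrons.
Core electrons are held far more tightly than valence electrons, so Na and Li top the IE_3 order.
Valence configurations: S²⁺ [Ne]3s²3p², N²⁺ [He]2s²2p¹, O²⁺ [He]2s²2p².
Tabulated IE_3 (kJ/mol): Li 11815, Na 6910, S 3357, N 4578, O 5300.
Overall IE_3 order: S < N < O < Na < Li.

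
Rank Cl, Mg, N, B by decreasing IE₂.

N > B > Cl > Mg

After 1 electron has been removed, what remains? Cl⁺ still has 6 valence electrons; Mg⁺ still has 1 valence electron; N⁺ still has 4 valence electrons; B⁺ still has 2 valence electrons.
All are still removing valence electrons, so compare the +1 ions as you would atoms: IE_2 generally rises across a period (higher Z_eff) and falls down a group (larger shell), subject to the usual subshell exceptions.
Valence configurations: Cl⁺ [Ne]3s²3p⁴, Mg⁺ [Ne]3s¹, N⁺ [He]2s²2p², B⁺ [He]2s².
The numbers (kJ/mol): Cl 2298, Mg 1451, N 2856, B 2427.
Overall IE_2 order: Mg < Cl < B < N.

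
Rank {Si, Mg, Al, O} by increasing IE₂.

Mg, Si, Al, O

Consider each +1 ion: Si⁺ still has 3 valence electrons; Mg⁺ still has 1 valence electron; Al⁺ still has 2 valence electrons; O⁺ still has 5 valence electrons.
All are still removing valence electrons, so compare the +1 ions as you would atoms: IE_2 generally rises across a period (higher Z_eff) and falls down a group (larger shell), subject to the usual subshell exceptions.
Valence configurations: Si⁺ [Ne]3s²3p¹, Mg⁺ [Ne]3s¹, Al⁺ [Ne]3s², O⁺ [He]2s²2p³.
Si⁺ loses a lone 3p electron whereas Al⁺ must break into a filled 3s² pair, so IE_2(Al) > IE_2(Si) even though Si has the higher nuclear charge.
The numbers (kJ/mol): Si 1577, Mg 1451, Al 1817, O 3388.
Putting it together, IE_2: Mg < Si < Al < O.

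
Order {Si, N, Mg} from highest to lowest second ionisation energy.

The second ionization energy removes an electron from the +1 ion. For each element: Si⁺ still has 3 valence electrons; N⁺ still has 4 valence electrons; Mg⁺ still has 1 valence electron.
All are still removing valence electrons, so compare the +1 ions as you would atoms: IE_2 generally rises across a period (higher Z_eff) and falls down a group (larger shell), subject to the usual subshell exceptions.
Valence configurations: Si⁺ [Ne]3s²3p¹, N⁺ [He]2s²2p², Mg⁺ [Ne]3s¹.
The numbers (kJ/mol): Si 1577, N 2856, Mg 1451.
Putting it together, IE_2: Mg < Si < N.

N > Si > Mg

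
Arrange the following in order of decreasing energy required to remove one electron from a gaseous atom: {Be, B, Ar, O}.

Ar > O > Be > B

Be is in period 2, group 2; B is in period 2, group 13; O is in period 2, group 16; Ar is in period 3, group 18.
Across a period the outer electron is held more tightly (higher IE₁); down a group it sits in a higher shell, more shielded, and comes off more easily.
These span different periods and groups, so the two trends combine.
Be > B: this pair runs against the simple trend — see the exception note.
O > Be: O lies to the right of Be in period 2, so the across-period effect alone puts O higher.
Ar > O: the two effects oppose for this pair; the across-period effect wins (1521 vs 1314 kJ/mol).
Note the exception: Be has a higher first ionization energy than B, contrary to the simple trend — removing B's lone 2p electron is easier than breaking Be's filled 2s².
Approximate values (kJ/mol): Be 900, B 801, O 1314, Ar 1521.
So from highest to lowest: Ar > O > Be > B.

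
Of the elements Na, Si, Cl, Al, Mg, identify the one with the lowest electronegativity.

Na is in period 3, group 1; Mg is in period 3, group 2; Al is in period 3, group 13; Si is in period 3, group 14; Cl is in period 3, group 17.
EN rises left→right (higher Z_eff, smaller atoms) and falls top→bottom (larger, more shielded atoms).
All lie in period 3, so electronegativity increases left to right.
The lowest electronegativity among these belongs to Na.

Na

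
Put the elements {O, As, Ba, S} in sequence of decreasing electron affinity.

S > O > As > Ba

O is in period 2, group 16; S is in period 3, group 16; As is in period 4, group 15; Ba is in period 6, group 2.
Atoms with high Z_eff and room in the valence shell (especially the halogens) have the most exothermic electron affinities.
These span different periods and groups, so the two trends combine.
As > Ba: relative to Ba, both the across-period and down-group shifts push As's electron affinity up.
O > As: both effects reinforce here, so O is clearly the higher of the two.
S > O: this pair runs against the simple trend — see the exception note.
Note the exception: S has a higher electron affinity than O, contrary to the simple trend — the compact 2p subshell of O repels the added electron more than S's larger 3p does.
Tabulated electron affinity (kJ/mol): O 141, S 200, As 78, Ba 14.
So from highest to lowest: S > O > As > Ba.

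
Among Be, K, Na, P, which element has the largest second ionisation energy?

IE_2 is the cost of taking one more electron from the +1 cation: Be⁺ still has 1 valence electron; K⁺ is the bare [Ar] core; Na⁺ is the bare [Ne] core; P⁺ still has 4 valence electrons.
Breaking into a closed-shell core is much more expensive than removing a leftover valence electron — K and Na have the largest IE_2 here.
Valence configurations: Be⁺ [He]2s¹, P⁺ [Ne]3s²3p².
Tabulated IE_2 (kJ/mol): Be 1757, K 3052, Na 4562, P 1907.
Overall IE_2 order: Be < P < K < Na.

Na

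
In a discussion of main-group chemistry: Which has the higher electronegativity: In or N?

N is in period 2, group 15; In is in period 5, group 13.
Smaller atoms with higher effective nuclear charge are more electronegative.
These span different periods and groups, so the two trends combine.
N > In: relative to In, both the across-period and down-group shifts push N's electronegativity up.
Tabulated electronegativity (Pauling): N 3.04, In 1.78.
So N has the higher electronegativity (N > In).

N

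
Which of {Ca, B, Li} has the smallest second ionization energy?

Ca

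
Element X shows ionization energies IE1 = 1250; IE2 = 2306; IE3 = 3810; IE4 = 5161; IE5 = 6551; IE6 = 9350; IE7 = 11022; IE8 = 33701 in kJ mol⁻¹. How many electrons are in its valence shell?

7

Look for the largest jump between consecutive ionization energies: IE8/IE7 ≈ 3.1, far larger than any earlier ratio.
That jump marks the point where a core electron is being removed. So the atom has 7 valence electrons.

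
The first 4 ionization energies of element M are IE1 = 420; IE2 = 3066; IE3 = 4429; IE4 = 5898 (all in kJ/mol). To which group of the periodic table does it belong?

Look for the largest jump between consecutive ionization energies: IE2/IE1 ≈ 7.3, far larger than any earlier ratio.
That jump marks the point where a core electron is being removed. So the atom has 1 valence electron.
A main-group element with 1 valence electron is in group 1.

Group 1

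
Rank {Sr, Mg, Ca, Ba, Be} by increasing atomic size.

Be is in period 2, group 2; Mg is in period 3, group 2; Ca is in period 4, group 2; Sr is in period 5, group 2; Ba is in period 6, group 2.
Radius decreases left→right (rising Z_eff, same n) and increases top→bottom (higher n).
All are in group 2, so atomic radius increases down the group.
So from smallest to largest: Be < Mg < Ca < Sr < Ba.

Be < Mg < Ca < Sr < Ba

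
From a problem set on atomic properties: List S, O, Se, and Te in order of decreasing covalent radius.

O is in period 2, group 16; S is in period 3, group 16; Se is in period 4, group 16; Te is in period 5, group 16.
Moving right in a period, electrons are added to the same shell under a stronger nuclear pull, so atoms get smaller; moving down, a new shell is opened and atoms get larger.
All are in group 16, so atomic radius increases down the group.
So from largest to smallest: Te > Se > S > O.

Te, Se, S, O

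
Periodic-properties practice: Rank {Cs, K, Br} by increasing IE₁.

Cs, K, Br

K is in period 4, group 1; Br is in period 4, group 17; Cs is in period 6, group 1.
Across a period the outer electron is held more tightly (higher IE₁); down a group it sits in a higher shell, more shielded, and comes off more easily.
These span different periods and groups, so the two trends combine.
K > Cs: K sits above Cs in group 1, so the down-group effect alone puts K higher.
Br > K: both are in period 4; the period trend gives Br the larger value.
For reference (kJ/mol): K 419, Br 1140, Cs 376.
So from lowest to highest: Cs < K < Br.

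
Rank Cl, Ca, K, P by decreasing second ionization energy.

Consider each +1 ion: Cl⁺ still has 6 valence electrons; Ca⁺ still has 1 valence electron; K⁺ is the bare [Ar] core; P⁺ still has 4 valence electrons.
Core electrons are held far more tightly than valence electrons, so K tops the IE_2 order.
Valence configurations: Cl⁺ [Ne]3s²3p⁴, Ca⁺ [Ar]4s¹, P⁺ [Ne]3s²3p².
Approximate IE_2 values (kJ/mol): Cl 2298, Ca 1145, K 3052, P 1907.
So the second ionization energies run Ca < P < Cl < K.

K > Cl > P > Ca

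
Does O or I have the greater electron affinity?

I

O is in period 2, group 16; I is in period 5, group 17.
Atoms with high Z_eff and room in the valence shell (especially the halogens) have the most exothermic electron affinities.
Here both period and group differ, so the two effects have to be weighed against each other.
I > O: period and group pull opposite ways; the across-period shift dominates (295 vs 141 kJ/mol).
Tabulated electron affinity (kJ/mol): O 141, I 295.
So I has the greater electron affinity (I > O).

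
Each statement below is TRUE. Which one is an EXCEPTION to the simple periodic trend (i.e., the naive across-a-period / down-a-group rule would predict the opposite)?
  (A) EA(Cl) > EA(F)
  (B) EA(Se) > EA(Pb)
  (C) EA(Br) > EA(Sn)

The general trend: electron affinity increases across a period and decreases down a group.
(A) Cl (period 3, group 17) vs F (period 2, group 17): the stated order contradicts the simple trend.
(B) Se (period 4, group 16) vs Pb (period 6, group 14): the stated order agrees with the simple trend.
(C) Br (period 4, group 17) vs Sn (period 5, group 14): the stated order agrees with the simple trend.
The exception is (A): F's small 2p subshell makes the incoming electron feel strong e⁻–e⁻ repulsion, so Cl actually releases more energy on gaining an electron.

(A)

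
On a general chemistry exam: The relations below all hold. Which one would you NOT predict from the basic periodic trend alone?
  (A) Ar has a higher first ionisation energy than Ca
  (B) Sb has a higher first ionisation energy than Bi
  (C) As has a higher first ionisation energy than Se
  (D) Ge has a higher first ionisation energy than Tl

(C)

The general trend: first ionisation energy increases across a period and decreases down a group.
(A) Ar (period 3, group 18) vs Ca (period 4, group 2): the stated order agrees with the simple trend.
(B) Sb (period 5, group 15) vs Bi (period 6, group 15): the stated order agrees with the simple trend.
(C) As (period 4, group 15) vs Se (period 4, group 16): the stated order contradicts the simple trend.
(D) Ge (period 4, group 14) vs Tl (period 6, group 13): the stated order agrees with the simple trend.
The exception is (C): Se (4p⁴) ionizes more easily than half-filled As (4p³).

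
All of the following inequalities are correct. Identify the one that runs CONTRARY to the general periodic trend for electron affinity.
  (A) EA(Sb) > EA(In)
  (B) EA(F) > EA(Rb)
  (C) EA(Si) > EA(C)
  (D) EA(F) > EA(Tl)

The general trend: electron affinity increases across a period and decreases down a group.
(A) Sb (period 5, group 15) vs In (period 5, group 13): the stated order agrees with the simple trend.
(B) F (period 2, group 17) vs Rb (period 5, group 1): the stated order agrees with the simple trend.
(C) Si (period 3, group 14) vs C (period 2, group 14): the stated order contradicts the simple trend.
(D) F (period 2, group 17) vs Tl (period 6, group 13): the stated order agrees with the simple trend.
The exception is (C): Si's larger, more diffuse 3p orbitals accept an added electron slightly more readily than C's compact 2p.

(C)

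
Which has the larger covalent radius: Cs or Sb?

Cs

Sb is in period 5, group 15; Cs is in period 6, group 1.
Moving right in a period, electrons are added to the same shell under a stronger nuclear pull, so atoms get smaller; moving down, a new shell is opened and atoms get larger.
Neither a single period nor a single group — weigh both effects.
Cs > Sb: both effects reinforce here, so Cs is clearly the larger of the two.
Approximate values (pm): Sb 140, Cs 232.
So Cs has the larger covalent radius (Cs > Sb).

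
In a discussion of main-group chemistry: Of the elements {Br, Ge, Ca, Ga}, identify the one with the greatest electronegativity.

Ca is in period 4, group 2; Ga is in period 4, group 13; Ge is in period 4, group 14; Br is in period 4, group 17.
Electronegativity increases across a period and decreases down a group, tracking effective nuclear charge and atomic size.
All lie in period 4, so electronegativity increases left to right.
The greatest electronegativity among these belongs to Br.

Br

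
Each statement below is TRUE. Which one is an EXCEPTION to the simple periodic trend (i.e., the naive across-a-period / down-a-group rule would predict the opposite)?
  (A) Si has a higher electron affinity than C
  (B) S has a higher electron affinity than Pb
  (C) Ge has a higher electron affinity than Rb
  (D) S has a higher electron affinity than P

The general trend: electron affinity increases across a period and decreases down a group.
(A) Si (period 3, group 14) vs C (period 2, group 14): the stated order contradicts the simple trend.
(B) S (period 3, group 16) vs Pb (period 6, group 14): the stated order agrees with the simple trend.
(C) Ge (period 4, group 14) vs Rb (period 5, group 1): the stated order agrees with the simple trend.
(D) S (period 3, group 16) vs P (period 3, group 15): the stated order agrees with the simple trend.
The exception is (A): Si's larger, more diffuse 3p orbitals accept an added electron slightly more readily than C's compact 2p.

(A)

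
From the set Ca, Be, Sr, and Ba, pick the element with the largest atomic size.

Ba

Across a period the added protons contract the valence shell; down a group each new principal shell makes the atom larger.
All are in group 2, so atomic radius increases down the group.
The largest atomic size among these belongs to Ba.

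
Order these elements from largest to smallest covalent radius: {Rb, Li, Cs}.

Cs > Rb > Li

Li is in period 2, group 1; Rb is in period 5, group 1; Cs is in period 6, group 1.
Atomic radius shrinks across a period as nuclear charge pulls the same shell inward, and grows down a group as new shells are added.
All are in group 1, so atomic radius increases down the group.
So from largest to smallest: Cs > Rb > Li.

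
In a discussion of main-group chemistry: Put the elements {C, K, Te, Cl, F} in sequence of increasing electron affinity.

C is in period 2, group 14; F is in period 2, group 17; Cl is in period 3, group 17; K is in period 4, group 1; Te is in period 5, group 16.
Electron affinity generally becomes more exothermic across a period toward the halogens and less exothermic down a group.
These span different periods and groups, so the two trends combine.
C > K: both effects reinforce here, so C is clearly the higher of the two.
Te > C: period and group pull opposite ways; the across-period shift dominates (190 vs 122 kJ/mol).
F > Te: both effects reinforce here, so F is clearly the higher of the two.
Cl > F: this pair runs against the simple trend — see the exception note.
Note the exception: Cl has a higher electron affinity than F, contrary to the simple trend — F's small 2p subshell makes the incoming electron feel strong e⁻–e⁻ repulsion, so Cl actually releases more energy on gaining an electron.
For reference (kJ/mol): C 122, F 328, Cl 349, K 48, Te 190.
So from lowest to highest: K < C < Te < F < Cl.

K, C, Te, F, Cl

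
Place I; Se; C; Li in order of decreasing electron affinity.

I > Se > C > Li

Li is in period 2, group 1; C is in period 2, group 14; Se is in period 4, group 16; I is in period 5, group 17.
Atoms with high Z_eff and room in the valence shell (especially the halogens) have the most exothermic electron affinities.
Neither a single period nor a single group — weigh both effects.
C > Li: both are in period 2; the period trend gives C the larger value.
Se > C: period and group pull opposite ways; the across-period shift dominates (195 vs 122 kJ/mol).
I > Se: period and group pull opposite ways; the across-period shift dominates (295 vs 195 kJ/mol).
Approximate values (kJ/mol): Li 60, C 122, Se 195, I 295.
So from highest to lowest: I > Se > C > Li.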